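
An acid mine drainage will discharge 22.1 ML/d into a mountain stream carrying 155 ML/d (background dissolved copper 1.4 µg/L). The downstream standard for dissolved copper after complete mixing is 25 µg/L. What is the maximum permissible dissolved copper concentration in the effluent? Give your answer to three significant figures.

At the limit, (Qr·Cr + Qe·Cₑ)/(Qr + Qe) = 25:
Cₑ = (177.1·25 − 155.0·1.400) / 22.10 = 190.5 µg/L.

191 µg/L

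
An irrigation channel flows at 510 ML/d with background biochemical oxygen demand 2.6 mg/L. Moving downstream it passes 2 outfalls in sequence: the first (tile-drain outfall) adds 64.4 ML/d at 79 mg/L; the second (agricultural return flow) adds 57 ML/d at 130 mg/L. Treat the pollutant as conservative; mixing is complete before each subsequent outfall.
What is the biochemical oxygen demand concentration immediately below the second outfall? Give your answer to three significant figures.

21.9 mg/L

Below outfall 1: Q → 574.4 ML/d, C = (510.0·2.600 + 64.40·79.00)/574.4 = 11.17 mg/L.
Below outfall 2: Q → 631.4 ML/d, C = (574.4·11.17 + 57.00·130.0)/631.4 = 21.89 mg/L.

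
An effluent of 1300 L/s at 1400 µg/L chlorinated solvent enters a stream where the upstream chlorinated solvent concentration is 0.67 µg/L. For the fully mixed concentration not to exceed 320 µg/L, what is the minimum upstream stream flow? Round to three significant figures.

Set C_mix = 320: (Q·0.6700 + 1300·1400) / (Q + 1300) = 320
→ Q = 1300·(1400 − 320)/(320 − 0.6700) = 4397 L/s.

4400 L/s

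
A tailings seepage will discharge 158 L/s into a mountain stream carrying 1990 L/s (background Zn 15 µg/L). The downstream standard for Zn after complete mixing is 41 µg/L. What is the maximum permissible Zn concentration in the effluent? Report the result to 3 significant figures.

At the limit, (Qr·Cr + Qe·Cₑ)/(Qr + Qe) = 41:
Cₑ = (2148·41 − 1990·15.00) / 158.0 = 368.5 µg/L.

368 µg/L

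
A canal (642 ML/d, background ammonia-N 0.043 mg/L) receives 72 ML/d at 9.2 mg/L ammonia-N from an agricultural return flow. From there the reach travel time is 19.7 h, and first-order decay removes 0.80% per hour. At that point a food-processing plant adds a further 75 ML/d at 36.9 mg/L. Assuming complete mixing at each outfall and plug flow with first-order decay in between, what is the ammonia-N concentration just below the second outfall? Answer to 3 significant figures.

4.25 mg/L

Mass balance: C = (642.0·0.04300 + 72.00·9.200) / 714.0 = 690.0/714.0 = 0.9664 mg/L; combined flow 714.0 ML/d.
0.80%/h lost → k = −ln(1 − 0.008) = 0.008032 h⁻¹.
After decay, C = 0.9664 × e^(−kt) = 0.9664 × 0.8537 = 0.8250 mg/L.
Second outfall: C = (714.0·0.8250 + 75.00·36.90)/789.0 = 4.254 mg/L.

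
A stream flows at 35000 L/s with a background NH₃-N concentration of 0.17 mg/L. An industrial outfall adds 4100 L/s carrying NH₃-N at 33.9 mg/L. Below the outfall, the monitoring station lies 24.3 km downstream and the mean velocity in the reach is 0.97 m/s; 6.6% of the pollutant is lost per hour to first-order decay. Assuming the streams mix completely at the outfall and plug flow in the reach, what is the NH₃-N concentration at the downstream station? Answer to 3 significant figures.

2.30 mg/L

Mass balance: C = (35000·0.1700 + 4100·33.90) / 39100 = 144900/39100 = 3.707 mg/L.
Travel time t = 24.3·1000 / 0.97 = 25050 s = 6.959 h.
6.6%/h lost → k = −ln(1 − 0.066) = 0.06828 h⁻¹.
First-order decay: C = 3.707·exp(−k·t) = 3.707·0.6218 = 2.305 mg/L.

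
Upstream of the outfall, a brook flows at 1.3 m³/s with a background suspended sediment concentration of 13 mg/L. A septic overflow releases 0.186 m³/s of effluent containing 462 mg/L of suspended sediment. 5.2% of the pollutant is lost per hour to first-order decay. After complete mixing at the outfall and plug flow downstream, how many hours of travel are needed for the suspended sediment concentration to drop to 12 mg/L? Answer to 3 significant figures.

32.8 h

Mixed concentration C = ΣQC/ΣQ = (1.300·13.00 + 0.1860·462.0) / 1.486 = 102.8/1.486 = 69.20 mg/L.
5.2%/h lost → k = −ln(1 − 0.052) = 0.05340 h⁻¹.
69.20·exp(−k·t) = 12 → t = ln(69.20/12)/k = 118100 s = 32.81 h.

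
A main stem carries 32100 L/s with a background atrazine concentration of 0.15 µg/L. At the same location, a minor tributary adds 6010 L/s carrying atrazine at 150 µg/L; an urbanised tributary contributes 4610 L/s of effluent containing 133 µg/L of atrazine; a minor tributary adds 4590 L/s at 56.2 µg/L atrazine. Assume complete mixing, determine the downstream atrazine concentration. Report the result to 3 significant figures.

Mass balance: C = (32100·0.1500 + 6010·150.0 + 4610·133.0 + 4590·56.20) / 47310 = 1777000/47310 = 37.57 µg/L.

37.6 µg/L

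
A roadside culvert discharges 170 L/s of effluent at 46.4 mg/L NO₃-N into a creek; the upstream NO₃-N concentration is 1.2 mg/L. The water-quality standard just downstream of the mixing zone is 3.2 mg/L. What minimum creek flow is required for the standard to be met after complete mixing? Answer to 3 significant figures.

Set C_mix = 3.2: (Q·1.200 + 170.0·46.40) / (Q + 170.0) = 3.2
→ Q = 170.0·(46.40 − 3.2)/(3.2 − 1.200) = 3672 L/s.

3670 L/s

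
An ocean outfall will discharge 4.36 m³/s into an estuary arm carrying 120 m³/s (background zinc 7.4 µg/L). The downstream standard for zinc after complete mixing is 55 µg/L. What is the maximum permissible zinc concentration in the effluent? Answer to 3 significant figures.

At the limit, (Qr·Cr + Qe·Cₑ)/(Qr + Qe) = 55:
Cₑ = (124.4·55 − 120.0·7.400) / 4.360 = 1365 µg/L.

1370 µg/L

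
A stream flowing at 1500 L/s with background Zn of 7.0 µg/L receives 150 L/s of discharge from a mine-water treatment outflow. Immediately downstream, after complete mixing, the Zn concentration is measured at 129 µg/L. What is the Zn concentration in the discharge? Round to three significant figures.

Mass balance: 1500·7.000 + 150.0·Cₑ = 1650·129.0
→ Cₑ = (1650·129.0 − 1500·7.000) / 150.0 = 1349 µg/L.

1350 µg/L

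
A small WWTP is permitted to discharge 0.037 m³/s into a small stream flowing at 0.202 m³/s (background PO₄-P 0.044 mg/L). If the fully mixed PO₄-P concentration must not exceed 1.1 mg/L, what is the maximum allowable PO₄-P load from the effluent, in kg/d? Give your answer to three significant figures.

21.9 kg/d

Mass balance at the limit: 0.2020·0.04400 + 0.03700·Cₑ = 0.2390·1.1 → Cₑ = 6.865 mg/L.
Load = 0.03700 m³/s × 6.865 g/m³ × 86 400 s/d = 21.95 kg/d.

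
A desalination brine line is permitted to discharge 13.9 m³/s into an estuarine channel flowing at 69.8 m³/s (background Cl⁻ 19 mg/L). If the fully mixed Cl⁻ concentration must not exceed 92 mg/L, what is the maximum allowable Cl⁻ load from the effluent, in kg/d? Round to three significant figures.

551000 kg/d

Mass balance at the limit: 69.80·19.00 + 13.90·Cₑ = 83.70·92 → Cₑ = 458.6 mg/L.
Load = 13.90 m³/s × 458.6 g/m³ × 86 400 s/d = 550700 kg/d.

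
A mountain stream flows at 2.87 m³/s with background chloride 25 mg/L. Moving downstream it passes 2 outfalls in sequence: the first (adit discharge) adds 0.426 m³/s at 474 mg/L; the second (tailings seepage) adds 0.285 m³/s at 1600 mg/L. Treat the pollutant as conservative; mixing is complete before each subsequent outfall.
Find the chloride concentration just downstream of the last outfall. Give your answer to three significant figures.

204 mg/L

Below outfall 1: Q → 3.296 m³/s, C = (2.870·25.00 + 0.4260·474.0)/3.296 = 83.03 mg/L.
Below outfall 2: Q → 3.581 m³/s, C = (3.296·83.03 + 0.2850·1600)/3.581 = 203.8 mg/L.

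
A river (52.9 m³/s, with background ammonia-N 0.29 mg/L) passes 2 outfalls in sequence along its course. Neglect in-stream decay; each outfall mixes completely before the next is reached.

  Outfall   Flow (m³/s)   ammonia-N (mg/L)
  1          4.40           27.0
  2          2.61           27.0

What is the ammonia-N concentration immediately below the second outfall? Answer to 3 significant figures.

Below outfall 1: Q → 57.30 m³/s, C = (52.90·0.2900 + 4.400·27.00)/57.30 = 2.341 mg/L.
Below outfall 2: Q → 59.91 m³/s, C = (57.30·2.341 + 2.610·27.00)/59.91 = 3.415 mg/L.

3.42 mg/L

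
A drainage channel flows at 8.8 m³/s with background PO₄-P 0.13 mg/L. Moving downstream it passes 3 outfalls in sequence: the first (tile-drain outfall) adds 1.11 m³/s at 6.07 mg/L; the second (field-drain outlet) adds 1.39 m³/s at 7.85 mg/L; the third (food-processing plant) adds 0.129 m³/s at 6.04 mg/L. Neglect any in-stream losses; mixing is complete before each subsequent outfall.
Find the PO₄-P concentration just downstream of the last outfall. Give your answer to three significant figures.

1.71 mg/L

Below outfall 1: Q → 9.910 m³/s, C = (8.800·0.1300 + 1.110·6.070)/9.910 = 0.7953 mg/L.
Below outfall 2: Q → 11.30 m³/s, C = (9.910·0.7953 + 1.390·7.850)/11.30 = 1.663 mg/L.
Below outfall 3: Q → 11.43 m³/s, C = (11.30·1.663 + 0.1290·6.040)/11.43 = 1.713 mg/L.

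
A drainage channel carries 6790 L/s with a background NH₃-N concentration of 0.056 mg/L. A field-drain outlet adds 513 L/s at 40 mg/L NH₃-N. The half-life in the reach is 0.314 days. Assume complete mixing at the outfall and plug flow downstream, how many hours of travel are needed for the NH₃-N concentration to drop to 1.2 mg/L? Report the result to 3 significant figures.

Mass balance: C = (6790·0.05600 + 513.0·40.00) / 7303 = 20900/7303 = 2.862 mg/L.
Half-life 0.314 d → k = ln 2 / 0.314 = 2.207 d⁻¹.
2.862·exp(−k·t) = 1.2 → t = ln(2.862/1.2)/k = 34020 s = 9.450 h.

9.45 h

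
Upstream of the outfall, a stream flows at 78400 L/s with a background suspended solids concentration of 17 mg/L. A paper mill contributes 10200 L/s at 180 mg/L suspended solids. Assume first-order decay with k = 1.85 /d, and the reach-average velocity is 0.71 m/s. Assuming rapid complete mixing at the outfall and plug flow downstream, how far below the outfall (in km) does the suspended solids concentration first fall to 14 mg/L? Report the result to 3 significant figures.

31.1 km

After mixing, C = (78400·17.00 + 10200·180.0) / 88600 = 3169000/88600 = 35.77 mg/L.
Set 35.77·exp(−k·t) = 14 → t = ln(35.77/14)/k = 43800 s = 12.17 h.
Distance = v·t = 0.71·43800 = 31100 m = 31.10 km.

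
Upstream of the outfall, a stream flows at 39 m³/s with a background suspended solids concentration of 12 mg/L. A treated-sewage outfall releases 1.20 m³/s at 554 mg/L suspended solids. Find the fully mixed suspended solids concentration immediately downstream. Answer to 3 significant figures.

Mass balance: C = (39.00·12.00 + 1.200·554.0) / 40.20 = 1133/40.20 = 28.18 mg/L.

28.2 mg/L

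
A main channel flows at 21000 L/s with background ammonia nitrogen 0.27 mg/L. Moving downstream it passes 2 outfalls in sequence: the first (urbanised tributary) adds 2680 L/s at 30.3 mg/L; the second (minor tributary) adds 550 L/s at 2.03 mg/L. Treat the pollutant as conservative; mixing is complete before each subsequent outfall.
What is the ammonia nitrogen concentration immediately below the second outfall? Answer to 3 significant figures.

Outfall 1: combined Q = 23680 L/s; C = (21000·0.2700 + 2680·30.30)/23680 = 3.669 mg/L.
Outfall 2: combined Q = 24230 L/s; C = (23680·3.669 + 550.0·2.030)/24230 = 3.631 mg/L.

3.63 mg/L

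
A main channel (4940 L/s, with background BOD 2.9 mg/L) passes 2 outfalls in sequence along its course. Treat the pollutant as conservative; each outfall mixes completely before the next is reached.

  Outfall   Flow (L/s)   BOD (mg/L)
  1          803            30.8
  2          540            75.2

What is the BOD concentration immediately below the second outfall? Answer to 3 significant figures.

12.7 mg/L

Outfall 1: combined Q = 5743 L/s; C = (4940·2.900 + 803.0·30.80)/5743 = 6.801 mg/L.
Outfall 2: combined Q = 6283 L/s; C = (5743·6.801 + 540.0·75.20)/6283 = 12.68 mg/L.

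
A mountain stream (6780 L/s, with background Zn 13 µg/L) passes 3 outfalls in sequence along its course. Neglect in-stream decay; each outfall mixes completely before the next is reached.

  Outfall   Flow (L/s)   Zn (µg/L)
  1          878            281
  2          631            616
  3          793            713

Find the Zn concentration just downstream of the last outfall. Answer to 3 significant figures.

142 µg/L

After outfall 1: Q = 6780 + 878.0 = 7658 L/s; C = (6780·13.00 + 878.0·281.0)/7658 = 43.73 µg/L.
After outfall 2: Q = 7658 + 631.0 = 8289 L/s; C = (7658·43.73 + 631.0·616.0)/8289 = 87.29 µg/L.
After outfall 3: Q = 8289 + 793.0 = 9082 L/s; C = (8289·87.29 + 793.0·713.0)/9082 = 141.9 µg/L.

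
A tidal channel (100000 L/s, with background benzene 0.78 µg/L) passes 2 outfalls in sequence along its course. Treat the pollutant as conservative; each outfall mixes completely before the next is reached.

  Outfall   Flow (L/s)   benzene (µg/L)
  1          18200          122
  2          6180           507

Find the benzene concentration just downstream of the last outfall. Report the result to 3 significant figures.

After outfall 1: Q = 100000 + 18200 = 118200 L/s; C = (100000·0.7800 + 18200·122.0)/118200 = 19.45 µg/L.
After outfall 2: Q = 118200 + 6180 = 124400 L/s; C = (118200·19.45 + 6180·507.0)/124400 = 43.67 µg/L.

43.7 µg/L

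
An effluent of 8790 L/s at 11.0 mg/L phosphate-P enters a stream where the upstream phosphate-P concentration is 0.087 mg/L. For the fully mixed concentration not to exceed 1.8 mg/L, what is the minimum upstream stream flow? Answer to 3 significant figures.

Set C_mix = 1.8: (Q·0.08700 + 8790·11.00) / (Q + 8790) = 1.8
→ Q = 8790·(11.00 − 1.8)/(1.8 − 0.08700) = 47210 L/s.

47200 L/s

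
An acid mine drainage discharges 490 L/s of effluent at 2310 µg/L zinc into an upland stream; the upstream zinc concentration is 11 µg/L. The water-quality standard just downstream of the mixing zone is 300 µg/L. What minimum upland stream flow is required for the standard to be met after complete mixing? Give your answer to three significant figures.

3410 L/s

Set C_mix = 300: (Q·11.00 + 490.0·2310) / (Q + 490.0) = 300
→ Q = 490.0·(2310 − 300)/(300 − 11.00) = 3408 L/s.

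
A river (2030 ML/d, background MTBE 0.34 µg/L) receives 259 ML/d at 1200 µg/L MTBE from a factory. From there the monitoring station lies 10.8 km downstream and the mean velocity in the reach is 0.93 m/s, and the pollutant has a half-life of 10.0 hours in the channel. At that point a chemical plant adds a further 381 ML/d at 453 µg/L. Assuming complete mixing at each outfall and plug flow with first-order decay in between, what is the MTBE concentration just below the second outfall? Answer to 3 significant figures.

Flow-weighted average: C = (2030·0.3400 + 259.0·1200) / 2289 = 311500/2289 = 136.1 µg/L; combined flow 2289 ML/d.
Travel time t = 10.8·1000 / 0.93 = 11610 s = 3.226 h.
Half-life 10.0 h → k = ln 2 / 10.0 = 0.06931 h⁻¹ = 1.664 d⁻¹.
After decay, C = 136.1 × e^(−kt) = 136.1 × 0.7996 = 108.8 µg/L.
At the second outfall, C = (2289·108.8 + 381.0·453.0) / (2289 + 381.0) = 157.9 µg/L.

158 µg/L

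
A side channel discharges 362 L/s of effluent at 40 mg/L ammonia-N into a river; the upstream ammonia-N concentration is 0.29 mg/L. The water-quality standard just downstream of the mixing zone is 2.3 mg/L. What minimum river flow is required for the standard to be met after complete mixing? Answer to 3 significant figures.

6790 L/s

Set C_mix = 2.3: (Q·0.2900 + 362.0·40.00) / (Q + 362.0) = 2.3
→ Q = 362.0·(40.00 − 2.3)/(2.3 − 0.2900) = 6790 L/s.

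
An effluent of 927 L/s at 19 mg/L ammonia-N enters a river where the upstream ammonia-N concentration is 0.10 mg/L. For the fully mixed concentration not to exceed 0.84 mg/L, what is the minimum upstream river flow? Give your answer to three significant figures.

Set C_mix = 0.84: (Q·0.1000 + 927.0·19.00) / (Q + 927.0) = 0.84
→ Q = 927.0·(19.00 − 0.84)/(0.84 − 0.1000) = 22750 L/s.

22700 L/s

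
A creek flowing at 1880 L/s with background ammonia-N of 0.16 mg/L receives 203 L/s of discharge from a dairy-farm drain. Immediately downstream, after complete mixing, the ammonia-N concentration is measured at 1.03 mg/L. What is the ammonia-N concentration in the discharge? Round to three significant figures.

Mass balance: 1880·0.1600 + 203.0·Cₑ = 2083·1.030
→ Cₑ = (2083·1.030 − 1880·0.1600) / 203.0 = 9.087 mg/L.

9.09 mg/L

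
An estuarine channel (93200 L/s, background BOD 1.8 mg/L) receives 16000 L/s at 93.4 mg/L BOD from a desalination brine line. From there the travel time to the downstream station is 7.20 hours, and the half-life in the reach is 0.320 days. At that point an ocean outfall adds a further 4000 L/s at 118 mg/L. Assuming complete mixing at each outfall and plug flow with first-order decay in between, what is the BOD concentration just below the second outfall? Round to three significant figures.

11.8 mg/L

Mixed concentration C = ΣQC/ΣQ = (93200·1.800 + 16000·93.40) / 109200 = 1662000/109200 = 15.22 mg/L; combined flow 109200 L/s.
Half-life 0.320 d → k = ln 2 / 0.320 = 2.166 d⁻¹.
Decay over the reach: 15.22·exp(−kt) = 15.22·0.5221 = 7.948 mg/L.
At the second outfall, C = (109200·7.948 + 4000·118.0) / (109200 + 4000) = 11.84 mg/L.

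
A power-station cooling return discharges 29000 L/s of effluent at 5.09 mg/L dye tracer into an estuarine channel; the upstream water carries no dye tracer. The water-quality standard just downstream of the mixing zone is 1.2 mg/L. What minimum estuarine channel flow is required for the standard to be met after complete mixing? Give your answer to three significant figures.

Set C_mix = 1.2: (Q·0 + 29000·5.090) / (Q + 29000) = 1.2
→ Q = 29000·(5.090 − 1.2)/(1.2 − 0) = 94010 L/s.

94000 L/s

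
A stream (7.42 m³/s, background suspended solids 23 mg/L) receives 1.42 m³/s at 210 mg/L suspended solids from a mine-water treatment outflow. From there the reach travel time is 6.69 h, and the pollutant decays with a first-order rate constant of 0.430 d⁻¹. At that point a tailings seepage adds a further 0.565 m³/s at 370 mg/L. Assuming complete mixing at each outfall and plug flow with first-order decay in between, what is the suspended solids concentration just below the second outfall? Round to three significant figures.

Mass balance: C = (7.420·23.00 + 1.420·210.0) / 8.840 = 468.9/8.840 = 53.04 mg/L; combined flow 8.840 m³/s.
After decay, C = 53.04 × e^(−kt) = 53.04 × 0.8870 = 47.05 mg/L.
Second outfall: C = (8.840·47.05 + 0.5650·370.0)/9.405 = 66.45 mg/L.

66.4 mg/L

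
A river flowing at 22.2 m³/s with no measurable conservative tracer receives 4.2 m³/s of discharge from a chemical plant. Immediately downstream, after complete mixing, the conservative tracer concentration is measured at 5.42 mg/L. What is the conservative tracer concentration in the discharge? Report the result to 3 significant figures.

34.1 mg/L

Mass balance: 22.20·0 + 4.200·Cₑ = 26.40·5.420
→ Cₑ = (26.40·5.420 − 22.20·0) / 4.200 = 34.07 mg/L.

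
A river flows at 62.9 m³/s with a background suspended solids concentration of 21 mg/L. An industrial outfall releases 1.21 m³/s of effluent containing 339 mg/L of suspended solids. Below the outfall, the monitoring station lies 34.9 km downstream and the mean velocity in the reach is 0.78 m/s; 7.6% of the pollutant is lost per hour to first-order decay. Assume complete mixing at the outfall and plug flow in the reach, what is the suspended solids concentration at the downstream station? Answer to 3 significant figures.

After mixing, C = (62.90·21.00 + 1.210·339.0) / 64.11 = 1731/64.11 = 27.00 mg/L.
Travel time t = 34.9·1000 / 0.78 = 44740 s = 12.43 h.
7.6%/h lost → k = −ln(1 − 0.076) = 0.07904 h⁻¹.
First-order decay: C = 27.00·exp(−k·t) = 27.00·0.3744 = 10.11 mg/L.

10.1 mg/L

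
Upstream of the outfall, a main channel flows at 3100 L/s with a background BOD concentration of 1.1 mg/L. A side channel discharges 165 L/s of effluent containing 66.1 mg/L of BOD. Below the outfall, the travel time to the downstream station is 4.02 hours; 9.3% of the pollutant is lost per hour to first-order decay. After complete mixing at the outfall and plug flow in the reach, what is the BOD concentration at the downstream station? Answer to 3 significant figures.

After mixing, C = (3100·1.100 + 165.0·66.10) / 3265 = 14320/3265 = 4.385 mg/L.
9.3%/h lost → k = −ln(1 − 0.093) = 0.09761 h⁻¹.
Applying C = C₀e^(−kt): 4.385 × 0.6754 = 2.962 mg/L.

2.96 mg/L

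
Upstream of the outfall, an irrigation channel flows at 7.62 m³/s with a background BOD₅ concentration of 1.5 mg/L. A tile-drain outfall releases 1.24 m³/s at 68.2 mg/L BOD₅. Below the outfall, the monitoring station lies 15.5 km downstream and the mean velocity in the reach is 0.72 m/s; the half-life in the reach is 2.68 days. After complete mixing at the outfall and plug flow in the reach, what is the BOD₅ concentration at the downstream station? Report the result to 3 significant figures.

10.2 mg/L

Flow-weighted average: C = (7.620·1.500 + 1.240·68.20) / 8.860 = 96.00/8.860 = 10.83 mg/L.
Travel time t = 15.5·1000 / 0.72 = 21530 s = 5.980 h.
Half-life 2.68 d → k = ln 2 / 2.68 = 0.2586 d⁻¹.
First-order decay: C = 10.83·exp(−k·t) = 10.83·0.9376 = 10.16 mg/L.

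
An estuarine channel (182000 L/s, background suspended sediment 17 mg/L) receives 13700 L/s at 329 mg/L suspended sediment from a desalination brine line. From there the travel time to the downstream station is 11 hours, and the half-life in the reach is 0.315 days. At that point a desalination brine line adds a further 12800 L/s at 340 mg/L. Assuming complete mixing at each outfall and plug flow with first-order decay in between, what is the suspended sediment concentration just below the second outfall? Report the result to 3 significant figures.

34.2 mg/L

Conservation of mass: C = (182000·17.00 + 13700·329.0) / 195700 = 7601000/195700 = 38.84 mg/L; combined flow 195700 L/s.
Half-life 0.315 d → k = ln 2 / 0.315 = 2.200 d⁻¹.
Decay over the reach: 38.84·exp(−kt) = 38.84·0.3647 = 14.17 mg/L.
At the second outfall, C = (195700·14.17 + 12800·340.0) / (195700 + 12800) = 34.17 mg/L.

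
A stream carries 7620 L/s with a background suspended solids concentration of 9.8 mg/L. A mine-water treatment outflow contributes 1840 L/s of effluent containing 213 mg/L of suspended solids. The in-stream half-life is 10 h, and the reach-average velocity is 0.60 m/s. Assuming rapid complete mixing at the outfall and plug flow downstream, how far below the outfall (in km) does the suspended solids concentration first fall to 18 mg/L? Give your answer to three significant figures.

31.4 km

Flow-weighted average: C = (7620·9.800 + 1840·213.0) / 9460 = 466600/9460 = 49.32 mg/L.
Half-life 10 h → k = ln 2 / 10 = 0.06931 h⁻¹ = 1.664 d⁻¹.
Set 49.32·exp(−k·t) = 18 → t = ln(49.32/18)/k = 52350 s = 14.54 h.
Distance = v·t = 0.60·52350 = 31410 m = 31.41 km.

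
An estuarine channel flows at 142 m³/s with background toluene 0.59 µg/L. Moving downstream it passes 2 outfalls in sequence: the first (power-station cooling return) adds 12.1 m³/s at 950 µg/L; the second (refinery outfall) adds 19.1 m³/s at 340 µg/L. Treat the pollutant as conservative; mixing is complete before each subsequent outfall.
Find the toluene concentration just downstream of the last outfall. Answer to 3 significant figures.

104 µg/L

After outfall 1: Q = 142.0 + 12.10 = 154.1 m³/s; C = (142.0·0.5900 + 12.10·950.0)/154.1 = 75.14 µg/L.
After outfall 2: Q = 154.1 + 19.10 = 173.2 m³/s; C = (154.1·75.14 + 19.10·340.0)/173.2 = 104.3 µg/L.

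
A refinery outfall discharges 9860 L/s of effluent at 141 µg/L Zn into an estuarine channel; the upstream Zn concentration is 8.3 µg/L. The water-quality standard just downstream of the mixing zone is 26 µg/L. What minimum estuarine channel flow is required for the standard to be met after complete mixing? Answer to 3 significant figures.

Set C_mix = 26: (Q·8.300 + 9860·141.0) / (Q + 9860) = 26
→ Q = 9860·(141.0 − 26)/(26 − 8.300) = 64060 L/s.

64100 L/s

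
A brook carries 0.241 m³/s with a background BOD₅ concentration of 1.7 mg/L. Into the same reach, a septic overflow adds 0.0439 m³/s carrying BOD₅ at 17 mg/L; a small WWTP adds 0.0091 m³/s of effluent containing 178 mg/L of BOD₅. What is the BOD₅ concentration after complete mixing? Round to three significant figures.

9.44 mg/L

Conservation of mass: C = (0.2410·1.700 + 0.04390·17.00 + 0.009100·178.0) / 0.2940 = 2.776/0.2940 = 9.441 mg/L.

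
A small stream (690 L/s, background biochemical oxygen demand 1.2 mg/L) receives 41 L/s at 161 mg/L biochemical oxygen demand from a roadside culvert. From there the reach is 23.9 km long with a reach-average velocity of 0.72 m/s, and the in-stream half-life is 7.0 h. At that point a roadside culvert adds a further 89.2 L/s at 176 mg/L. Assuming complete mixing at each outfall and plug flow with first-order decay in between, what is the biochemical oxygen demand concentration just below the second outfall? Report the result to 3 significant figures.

22.8 mg/L

Mass balance: C = (690.0·1.200 + 41.00·161.0) / 731.0 = 7429/731.0 = 10.16 mg/L; combined flow 731.0 L/s.
Travel time t = 23.9·1000 / 0.72 = 33190 s = 9.221 h.
Half-life 7.0 h → k = ln 2 / 7.0 = 0.09902 h⁻¹ = 2.377 d⁻¹.
Decay over the reach: 10.16·exp(−kt) = 10.16·0.4013 = 4.078 mg/L.
At the second outfall, C = (731.0·4.078 + 89.20·176.0) / (731.0 + 89.20) = 22.78 mg/L.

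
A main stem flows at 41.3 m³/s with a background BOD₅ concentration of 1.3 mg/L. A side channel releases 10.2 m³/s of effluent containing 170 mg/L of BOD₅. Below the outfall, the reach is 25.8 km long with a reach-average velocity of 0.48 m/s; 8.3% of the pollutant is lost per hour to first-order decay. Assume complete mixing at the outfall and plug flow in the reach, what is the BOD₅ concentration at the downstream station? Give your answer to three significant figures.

9.52 mg/L

Flow-weighted average: C = (41.30·1.300 + 10.20·170.0) / 51.50 = 1788/51.50 = 34.71 mg/L.
Travel time t = 25.8·1000 / 0.48 = 53750 s = 14.93 h.
8.3%/h lost → k = −ln(1 − 0.083) = 0.08665 h⁻¹.
After decay, C = 34.71 × e^(−kt) = 34.71 × 0.2743 = 9.520 mg/L.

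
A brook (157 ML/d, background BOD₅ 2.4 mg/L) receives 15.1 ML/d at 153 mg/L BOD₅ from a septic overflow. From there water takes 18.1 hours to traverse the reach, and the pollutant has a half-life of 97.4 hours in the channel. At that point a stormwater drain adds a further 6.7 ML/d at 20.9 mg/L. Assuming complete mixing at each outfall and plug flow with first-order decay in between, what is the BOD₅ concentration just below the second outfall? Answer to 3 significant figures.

14.0 mg/L

Flow-weighted average: C = (157.0·2.400 + 15.10·153.0) / 172.1 = 2687/172.1 = 15.61 mg/L; combined flow 172.1 ML/d.
Half-life 97.4 h → k = ln 2 / 97.4 = 0.007117 h⁻¹ = 0.1708 d⁻¹.
First-order decay: C = 15.61·exp(−k·t) = 15.61·0.8791 = 13.73 mg/L.
At the second outfall, C = (172.1·13.73 + 6.700·20.90) / (172.1 + 6.700) = 14.00 mg/L.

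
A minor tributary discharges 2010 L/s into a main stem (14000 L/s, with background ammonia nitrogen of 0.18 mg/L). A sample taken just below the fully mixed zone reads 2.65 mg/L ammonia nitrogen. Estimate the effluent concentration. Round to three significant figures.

Mass balance: 14000·0.1800 + 2010·Cₑ = 16010·2.650
→ Cₑ = (16010·2.650 − 14000·0.1800) / 2010 = 19.85 mg/L.

19.9 mg/L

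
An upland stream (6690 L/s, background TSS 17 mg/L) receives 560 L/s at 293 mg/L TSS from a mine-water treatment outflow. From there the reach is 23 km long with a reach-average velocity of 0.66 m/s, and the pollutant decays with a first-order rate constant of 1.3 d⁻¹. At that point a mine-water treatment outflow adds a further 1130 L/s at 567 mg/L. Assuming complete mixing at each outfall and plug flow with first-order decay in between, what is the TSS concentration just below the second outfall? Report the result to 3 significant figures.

96.1 mg/L

After mixing, C = (6690·17.00 + 560.0·293.0) / 7250 = 277800/7250 = 38.32 mg/L; combined flow 7250 L/s.
Travel time t = 23·1000 / 0.66 = 34850 s = 9.680 h.
Applying C = C₀e^(−kt): 38.32 × 0.5919 = 22.68 mg/L.
At the second outfall, C = (7250·22.68 + 1130·567.0) / (7250 + 1130) = 96.08 mg/L.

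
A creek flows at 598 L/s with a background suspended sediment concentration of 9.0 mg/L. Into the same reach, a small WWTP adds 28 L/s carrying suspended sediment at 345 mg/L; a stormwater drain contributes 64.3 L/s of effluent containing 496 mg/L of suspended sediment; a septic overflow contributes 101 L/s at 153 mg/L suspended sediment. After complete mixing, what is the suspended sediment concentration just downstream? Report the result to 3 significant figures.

78.8 mg/L

Mixed concentration C = ΣQC/ΣQ = (598.0·9.000 + 28.00·345.0 + 64.30·496.0 + 101.0·153.0) / 791.3 = 62390/791.3 = 78.84 mg/L.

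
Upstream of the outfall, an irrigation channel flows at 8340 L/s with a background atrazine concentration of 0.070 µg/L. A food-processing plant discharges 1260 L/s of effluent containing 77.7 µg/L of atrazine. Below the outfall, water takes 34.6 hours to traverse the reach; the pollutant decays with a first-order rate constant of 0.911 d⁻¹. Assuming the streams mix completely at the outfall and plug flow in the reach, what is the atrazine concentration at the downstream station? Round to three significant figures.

Mass balance: C = (8340·0.07000 + 1260·77.70) / 9600 = 98490/9600 = 10.26 µg/L.
First-order decay: C = 10.26·exp(−k·t) = 10.26·0.2689 = 2.759 µg/L.

2.76 µg/L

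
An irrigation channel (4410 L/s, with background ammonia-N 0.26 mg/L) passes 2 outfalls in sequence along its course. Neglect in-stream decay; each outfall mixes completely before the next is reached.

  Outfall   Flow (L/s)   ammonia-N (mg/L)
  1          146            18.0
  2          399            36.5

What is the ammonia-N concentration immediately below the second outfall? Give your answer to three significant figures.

3.70 mg/L

Outfall 1: combined Q = 4556 L/s; C = (4410·0.2600 + 146.0·18.00)/4556 = 0.8285 mg/L.
Outfall 2: combined Q = 4955 L/s; C = (4556·0.8285 + 399.0·36.50)/4955 = 3.701 mg/L.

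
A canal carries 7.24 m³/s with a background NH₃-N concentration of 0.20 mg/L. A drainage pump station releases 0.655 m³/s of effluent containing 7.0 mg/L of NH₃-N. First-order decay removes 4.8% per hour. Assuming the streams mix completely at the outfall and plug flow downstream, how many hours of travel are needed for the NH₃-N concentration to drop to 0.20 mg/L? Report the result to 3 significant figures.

Mixed concentration C = ΣQC/ΣQ = (7.240·0.2000 + 0.6550·7.000) / 7.895 = 6.033/7.895 = 0.7642 mg/L.
4.8%/h lost → k = −ln(1 − 0.048) = 0.04919 h⁻¹.
0.7642·exp(−k·t) = 0.20 → t = ln(0.7642/0.20)/k = 98100 s = 27.25 h.

27.3 h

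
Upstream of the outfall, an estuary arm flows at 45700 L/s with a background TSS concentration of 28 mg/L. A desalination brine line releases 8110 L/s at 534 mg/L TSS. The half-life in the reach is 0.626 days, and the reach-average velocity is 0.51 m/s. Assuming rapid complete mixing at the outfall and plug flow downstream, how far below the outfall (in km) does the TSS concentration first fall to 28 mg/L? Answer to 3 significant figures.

Conservation of mass: C = (45700·28.00 + 8110·534.0) / 53810 = 5610000/53810 = 104.3 mg/L.
Half-life 0.626 d → k = ln 2 / 0.626 = 1.107 d⁻¹.
Set 104.3·exp(−k·t) = 28 → t = ln(104.3/28)/k = 102600 s = 28.50 h.
Distance = v·t = 0.51·102600 = 52320 m = 52.32 km.

52.3 km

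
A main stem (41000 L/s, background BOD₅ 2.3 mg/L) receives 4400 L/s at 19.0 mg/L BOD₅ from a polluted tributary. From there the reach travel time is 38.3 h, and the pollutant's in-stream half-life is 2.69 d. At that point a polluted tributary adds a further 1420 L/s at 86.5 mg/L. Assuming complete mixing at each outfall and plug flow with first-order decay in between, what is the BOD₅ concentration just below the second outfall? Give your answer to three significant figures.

After mixing, C = (41000·2.300 + 4400·19.00) / 45400 = 177900/45400 = 3.919 mg/L; combined flow 45400 L/s.
Half-life 2.69 d → k = ln 2 / 2.69 = 0.2577 d⁻¹.
Applying C = C₀e^(−kt): 3.919 × 0.6628 = 2.597 mg/L.
At the second outfall, C = (45400·2.597 + 1420·86.50) / (45400 + 1420) = 5.142 mg/L.

5.14 mg/L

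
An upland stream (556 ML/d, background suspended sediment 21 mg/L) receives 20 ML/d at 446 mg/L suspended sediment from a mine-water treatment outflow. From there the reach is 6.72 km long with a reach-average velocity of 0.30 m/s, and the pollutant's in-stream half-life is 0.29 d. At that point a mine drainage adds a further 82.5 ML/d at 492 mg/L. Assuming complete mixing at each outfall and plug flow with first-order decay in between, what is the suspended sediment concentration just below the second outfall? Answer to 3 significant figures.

78.5 mg/L

Mixed concentration C = ΣQC/ΣQ = (556.0·21.00 + 20.00·446.0) / 576.0 = 20600/576.0 = 35.76 mg/L; combined flow 576.0 ML/d.
Travel time t = 6.72·1000 / 0.30 = 22400 s = 6.222 h.
Half-life 0.29 d → k = ln 2 / 0.29 = 2.390 d⁻¹.
Decay over the reach: 35.76·exp(−kt) = 35.76·0.5381 = 19.24 mg/L.
At the second outfall, C = (576.0·19.24 + 82.50·492.0) / (576.0 + 82.50) = 78.47 mg/L.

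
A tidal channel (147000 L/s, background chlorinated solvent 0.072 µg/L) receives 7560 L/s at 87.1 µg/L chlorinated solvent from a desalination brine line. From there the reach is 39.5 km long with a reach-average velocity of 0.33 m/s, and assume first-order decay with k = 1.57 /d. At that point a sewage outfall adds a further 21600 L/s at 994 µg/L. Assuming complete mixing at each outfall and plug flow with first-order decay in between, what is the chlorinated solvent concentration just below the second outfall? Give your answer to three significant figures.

Mass balance: C = (147000·0.07200 + 7560·87.10) / 154600 = 669100/154600 = 4.329 µg/L; combined flow 154600 L/s.
Travel time t = 39.5·1000 / 0.33 = 119700 s = 33.25 h.
After decay, C = 4.329 × e^(−kt) = 4.329 × 0.1136 = 0.4918 µg/L.
At the second outfall, C = (154600·0.4918 + 21600·994.0) / (154600 + 21600) = 122.3 µg/L.

122 µg/L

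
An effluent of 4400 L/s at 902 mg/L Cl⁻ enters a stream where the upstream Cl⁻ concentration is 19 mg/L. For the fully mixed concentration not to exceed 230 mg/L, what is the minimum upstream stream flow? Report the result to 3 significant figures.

Set C_mix = 230: (Q·19.00 + 4400·902.0) / (Q + 4400) = 230
→ Q = 4400·(902.0 − 230)/(230 − 19.00) = 14010 L/s.

14000 L/s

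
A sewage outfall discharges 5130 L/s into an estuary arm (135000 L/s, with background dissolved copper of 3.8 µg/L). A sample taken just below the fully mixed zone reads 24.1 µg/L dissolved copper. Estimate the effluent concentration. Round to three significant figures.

558 µg/L

Mass balance: 135000·3.800 + 5130·Cₑ = 140100·24.10
→ Cₑ = (140100·24.10 − 135000·3.800) / 5130 = 558.3 µg/L.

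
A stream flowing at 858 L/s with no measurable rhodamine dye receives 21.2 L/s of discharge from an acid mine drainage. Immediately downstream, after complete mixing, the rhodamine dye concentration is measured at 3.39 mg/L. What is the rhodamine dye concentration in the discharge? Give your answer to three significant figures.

141 mg/L

Mass balance: 858.0·0 + 21.20·Cₑ = 879.2·3.390
→ Cₑ = (879.2·3.390 − 858.0·0) / 21.20 = 140.6 mg/L.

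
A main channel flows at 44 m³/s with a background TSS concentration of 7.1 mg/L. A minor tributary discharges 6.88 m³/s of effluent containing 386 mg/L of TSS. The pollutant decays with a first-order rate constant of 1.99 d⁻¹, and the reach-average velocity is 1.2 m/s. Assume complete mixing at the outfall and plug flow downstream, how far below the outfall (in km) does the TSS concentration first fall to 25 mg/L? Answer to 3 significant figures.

44.1 km

After mixing, C = (44.00·7.100 + 6.880·386.0) / 50.88 = 2968/50.88 = 58.33 mg/L.
Set 58.33·exp(−k·t) = 25 → t = ln(58.33/25)/k = 36790 s = 10.22 h.
Distance = v·t = 1.2·36790 = 44150 m = 44.15 km.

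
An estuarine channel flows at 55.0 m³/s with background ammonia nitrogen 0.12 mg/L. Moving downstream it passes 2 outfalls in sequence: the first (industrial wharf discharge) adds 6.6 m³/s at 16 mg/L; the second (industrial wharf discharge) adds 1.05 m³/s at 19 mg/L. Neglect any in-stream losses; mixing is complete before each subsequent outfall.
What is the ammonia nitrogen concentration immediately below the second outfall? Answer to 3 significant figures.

After outfall 1: Q = 55.00 + 6.600 = 61.60 m³/s; C = (55.00·0.1200 + 6.600·16.00)/61.60 = 1.821 mg/L.
After outfall 2: Q = 61.60 + 1.050 = 62.65 m³/s; C = (61.60·1.821 + 1.050·19.00)/62.65 = 2.109 mg/L.

2.11 mg/L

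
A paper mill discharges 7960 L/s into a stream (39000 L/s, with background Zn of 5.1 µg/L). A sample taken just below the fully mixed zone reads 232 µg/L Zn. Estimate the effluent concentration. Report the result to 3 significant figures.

1340 µg/L

Mass balance: 39000·5.100 + 7960·Cₑ = 46960·232.0
→ Cₑ = (46960·232.0 − 39000·5.100) / 7960 = 1344 µg/L.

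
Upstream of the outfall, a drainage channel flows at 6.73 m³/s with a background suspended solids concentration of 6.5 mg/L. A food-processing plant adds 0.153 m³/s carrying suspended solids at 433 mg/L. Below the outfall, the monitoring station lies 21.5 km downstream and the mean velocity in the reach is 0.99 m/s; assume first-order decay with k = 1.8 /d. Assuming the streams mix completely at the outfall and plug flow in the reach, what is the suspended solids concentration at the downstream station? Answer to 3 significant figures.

10.2 mg/L

Conservation of mass: C = (6.730·6.500 + 0.1530·433.0) / 6.883 = 110.0/6.883 = 15.98 mg/L.
Travel time t = 21.5·1000 / 0.99 = 21720 s = 6.033 h.
Applying C = C₀e^(−kt): 15.98 × 0.6361 = 10.16 mg/L.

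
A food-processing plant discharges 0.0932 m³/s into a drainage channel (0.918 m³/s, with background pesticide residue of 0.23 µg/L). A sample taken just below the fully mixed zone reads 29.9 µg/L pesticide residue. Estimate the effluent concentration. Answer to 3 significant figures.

Mass balance: 0.9180·0.2300 + 0.09320·Cₑ = 1.011·29.90
→ Cₑ = (1.011·29.90 − 0.9180·0.2300) / 0.09320 = 322.1 µg/L.

322 µg/L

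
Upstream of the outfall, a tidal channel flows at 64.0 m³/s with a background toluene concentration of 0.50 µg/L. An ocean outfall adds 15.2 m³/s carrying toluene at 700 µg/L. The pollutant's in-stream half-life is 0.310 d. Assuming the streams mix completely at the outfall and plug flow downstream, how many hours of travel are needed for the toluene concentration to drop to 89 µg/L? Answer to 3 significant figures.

4.45 h

Mixed concentration C = ΣQC/ΣQ = (64.00·0.5000 + 15.20·700.0) / 79.20 = 10670/79.20 = 134.7 µg/L.
Half-life 0.310 d → k = ln 2 / 0.310 = 2.236 d⁻¹.
134.7·exp(−k·t) = 89 → t = ln(134.7/89)/k = 16030 s = 4.452 h.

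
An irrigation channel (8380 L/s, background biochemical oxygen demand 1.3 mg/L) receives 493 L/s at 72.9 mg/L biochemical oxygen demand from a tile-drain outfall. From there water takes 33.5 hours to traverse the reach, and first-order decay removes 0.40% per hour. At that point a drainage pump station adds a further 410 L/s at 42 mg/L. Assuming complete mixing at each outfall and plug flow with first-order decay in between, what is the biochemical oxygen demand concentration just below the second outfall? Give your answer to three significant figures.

Mixed concentration C = ΣQC/ΣQ = (8380·1.300 + 493.0·72.90) / 8873 = 46830/8873 = 5.278 mg/L; combined flow 8873 L/s.
0.40%/h lost → k = −ln(1 − 0.004) = 0.004008 h⁻¹.
Applying C = C₀e^(−kt): 5.278 × 0.8744 = 4.615 mg/L.
Second outfall: C = (8873·4.615 + 410.0·42.00)/9283 = 6.266 mg/L.

6.27 mg/L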